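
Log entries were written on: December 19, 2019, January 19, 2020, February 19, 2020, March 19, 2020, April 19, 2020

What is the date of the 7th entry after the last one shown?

Gaps: 31, 31, 29, 31 days — not constant. Every event is on the 19th of the month.
Pattern: the 19th of each month.
May 2020: May 19, 2020.
June 2020: June 19, 2020.
Next: July 2020 → July 19, 2020.
Next: August 2020 → August 19, 2020.
September 2020: September 19, 2020.
October 2020: October 19, 2020.
November 2020: November 19, 2020.

November 19, 2020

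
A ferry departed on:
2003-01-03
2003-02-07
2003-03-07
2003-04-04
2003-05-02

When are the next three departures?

2003-06-06, 2003-07-04, 2003-08-01

All dates are Fridays, 35, 28, 28, 28 days apart.
Specifically, the 1st Friday of each month.
June 2003 — 1st Friday is 2003-06-06.
July 2003 — 1st Friday is 2003-07-04.
1st Friday of August 2003: 2003-08-01.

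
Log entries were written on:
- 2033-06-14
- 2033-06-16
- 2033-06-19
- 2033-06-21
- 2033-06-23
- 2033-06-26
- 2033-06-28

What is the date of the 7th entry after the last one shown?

The gap pattern 2, 3, 2, 2, 3, 2 repeats every 3 events.
These are the Tuesdays, Thursdays and Sundays of each week.
Next Thursday: 2033-06-30.
Next Sunday: 2033-07-03.
The following Tuesday is 2033-07-05.
The following Thursday is 2033-07-07.
Next Sunday: 2033-07-10.
Next Tuesday: 2033-07-12.
The following Thursday is 2033-07-14.

2033-07-14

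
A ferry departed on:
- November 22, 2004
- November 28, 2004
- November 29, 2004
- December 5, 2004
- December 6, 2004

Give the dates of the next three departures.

Every event lands on a Monday or Sunday (gaps cycle 6, 1, 6, 1).
So the schedule is: every Monday and Sunday.
Next Sunday: December 12, 2004.
Next Monday: December 13, 2004.
Next Sunday: December 19, 2004.

December 12, 2004; December 13, 2004; December 19, 2004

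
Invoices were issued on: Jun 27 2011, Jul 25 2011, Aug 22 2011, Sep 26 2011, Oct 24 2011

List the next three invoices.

Nov 28 2011, Dec 26 2011, Jan 23 2012

All dates are Mondays, 28, 28, 35, 28 days apart.
Specifically, the 4th Monday of each month.
November 2011 — 4th Monday is Nov 28 2011.
4th Monday of December 2011: Dec 26 2011.
January 2012 — 4th Monday is Jan 23 2012.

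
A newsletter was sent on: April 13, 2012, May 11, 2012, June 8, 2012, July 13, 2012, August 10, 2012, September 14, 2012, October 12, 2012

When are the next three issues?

These are Fridays at 28- or 35-day spacing (28, 28, 35, 28, 35, 28).
The pattern: 2nd Friday of the month.
2nd Friday of November 2012: November 9, 2012.
December 2012 — 2nd Friday is December 14, 2012.
January 2013 — 2nd Friday is January 11, 2013.

November 9, 2012; December 14, 2012; January 11, 2013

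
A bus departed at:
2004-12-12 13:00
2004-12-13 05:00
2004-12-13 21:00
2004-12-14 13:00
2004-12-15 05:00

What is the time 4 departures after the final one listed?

Gaps: 16, 16, 16, 16 hours — each event is 16 hours after the previous one.
2004-12-15 05:00 + 16 h = 2004-12-15 21:00.
2004-12-15 21:00 + 16 h = 2004-12-16 13:00.
2004-12-16 13:00 + 16 h = 2004-12-17 05:00.
2004-12-17 05:00 + 16 h = 2004-12-17 21:00.

2004-12-17 21:00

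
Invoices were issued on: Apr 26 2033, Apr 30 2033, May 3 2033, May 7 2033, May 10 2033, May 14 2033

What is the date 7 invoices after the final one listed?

The gap pattern 4, 3, 4, 3, 4 repeats every 2 events.
These are the Tuesdays and Saturdays of each week.
The following Tuesday is May 17 2033.
The following Saturday is May 21 2033.
The following Tuesday is May 24 2033.
Next Saturday: May 28 2033.
The following Tuesday is May 31 2033.
Next Saturday: Jun 4 2033.
The following Tuesday is Jun 7 2033.

Jun 7 2033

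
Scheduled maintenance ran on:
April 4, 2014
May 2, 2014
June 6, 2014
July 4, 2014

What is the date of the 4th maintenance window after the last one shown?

These are Fridays at 28- or 35-day spacing (28, 35, 28).
The pattern: 1st Friday of the month.
1st Friday of August 2014: August 1, 2014.
September 2014 — 1st Friday is September 5, 2014.
October 2014 — 1st Friday is October 3, 2014.
1st Friday of November 2014: November 7, 2014.

November 7, 2014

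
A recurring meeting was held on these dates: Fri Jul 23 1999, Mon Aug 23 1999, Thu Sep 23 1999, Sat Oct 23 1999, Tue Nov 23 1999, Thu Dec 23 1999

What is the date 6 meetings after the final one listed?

Each date is the 23rd; the gaps (31, 31, 30, 31, 30) track the month lengths.
The rule is the 23rd of each month.
Next: January 2000 → Sun Jan 23 2000.
February 2000: Wed Feb 23 2000.
Next: March 2000 → Thu Mar 23 2000.
April 2000: Sun Apr 23 2000.
May 2000: Tue May 23 2000.
Next: June 2000 → Fri Jun 23 2000.

Fri Jun 23 2000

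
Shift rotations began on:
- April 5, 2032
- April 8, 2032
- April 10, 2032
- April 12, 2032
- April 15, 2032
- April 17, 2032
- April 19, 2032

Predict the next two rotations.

Gaps: 3, 2, 2, 3, 2, 2 days — not constant, but cyclic with period 3.
The events fall on every Monday, Thursday and Saturday.
The following Thursday is April 22, 2032.
Next Saturday: April 24, 2032.

April 22, 2032; April 24, 2032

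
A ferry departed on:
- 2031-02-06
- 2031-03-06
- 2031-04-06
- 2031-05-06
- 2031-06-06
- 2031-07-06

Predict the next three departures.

The day-of-month is always 6 (28, 31, 30, 31, 30 days between events).
So this recurs on the 6th of each month.
Next: August 2031 → 2031-08-06.
September 2031: 2031-09-06.
October 2031: 2031-10-06.

2031-08-06, 2031-09-06, 2031-10-06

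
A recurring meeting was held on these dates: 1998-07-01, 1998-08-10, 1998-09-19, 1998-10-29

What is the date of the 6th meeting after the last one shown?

1999-06-26

The spacing is 40, 40, 40 days — always 40 days.
1998-10-29 + 40 days = 1998-12-08.
1998-12-08 + 40 days = 1999-01-17.
1999-01-17 + 40 days = 1999-02-26.
1999-02-26 + 40 days = 1999-04-07.
1999-04-07 + 40 days = 1999-05-17.
1999-05-17 + 40 days = 1999-06-26.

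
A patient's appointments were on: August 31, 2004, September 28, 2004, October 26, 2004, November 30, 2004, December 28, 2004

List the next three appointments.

Every date is a Tuesday; gaps 28, 28, 35, 28 days.
Each is the last Tuesday of its month (at least one falls on the 29th or later, ruling out '4th Tuesday').
January 2005 ends with Tuesday January 25, 2005.
February 2005 ends with Tuesday February 22, 2005.
March 2005 ends with Tuesday March 29, 2005.

January 25, 2005; February 22, 2005; March 29, 2005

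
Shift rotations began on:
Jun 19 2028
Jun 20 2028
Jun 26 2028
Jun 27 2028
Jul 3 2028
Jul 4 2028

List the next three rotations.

Every event lands on a Monday or Tuesday (gaps cycle 1, 6, 1, 6, 1).
So the schedule is: every Monday and Tuesday.
Next Monday: Jul 10 2028.
The following Tuesday is Jul 11 2028.
The following Monday is Jul 17 2028.

Jul 10 2028, Jul 11 2028, Jul 17 2028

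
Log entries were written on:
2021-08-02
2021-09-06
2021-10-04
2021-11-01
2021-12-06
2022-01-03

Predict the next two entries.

2022-02-07, 2022-03-07

All dates are Mondays, 35, 28, 28, 35, 28 days apart.
Specifically, the 1st Monday of each month.
February 2022 — 1st Monday is 2022-02-07.
1st Monday of March 2022: 2022-03-07.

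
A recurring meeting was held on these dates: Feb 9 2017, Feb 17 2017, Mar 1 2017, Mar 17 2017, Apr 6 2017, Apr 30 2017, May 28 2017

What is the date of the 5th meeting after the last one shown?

Dec 14 2017

Gaps: 8, 12, 16, 20, 24, 28 days — each gap is 4 larger than the previous one.
Next gap: 32 days. May 28 2017 + 32 days = Jun 29 2017.
Next gap: 36 days. Jun 29 2017 + 36 days = Aug 4 2017.
Next gap: 40 days. Aug 4 2017 + 40 days = Sep 13 2017.
Next gap: 44 days. Sep 13 2017 + 44 days = Oct 27 2017.
Next gap: 48 days. Oct 27 2017 + 48 days = Dec 14 2017.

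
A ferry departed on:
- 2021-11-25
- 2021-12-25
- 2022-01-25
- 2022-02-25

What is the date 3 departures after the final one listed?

2022-05-25

Gaps: 30, 31, 31 days — not constant. Every event is on the 25th of the month.
Pattern: the 25th of each month.
March 2022: 2022-03-25.
April 2022: 2022-04-25.
May 2022: 2022-05-25.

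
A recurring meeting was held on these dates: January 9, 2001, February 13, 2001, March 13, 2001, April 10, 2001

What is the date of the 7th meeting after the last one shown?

November 13, 2001

Gaps: 35, 28, 28 days — a mix of 28 and 35. Every date is a Tuesday.
Each is the 2nd Tuesday of its month.
2nd Tuesday of May 2001: May 8, 2001.
June 2001 — 2nd Tuesday is June 12, 2001.
July 2001 — 2nd Tuesday is July 10, 2001.
August 2001 — 2nd Tuesday is August 14, 2001.
September 2001 — 2nd Tuesday is September 11, 2001.
2nd Tuesday of October 2001: October 9, 2001.
November 2001 — 2nd Tuesday is November 13, 2001.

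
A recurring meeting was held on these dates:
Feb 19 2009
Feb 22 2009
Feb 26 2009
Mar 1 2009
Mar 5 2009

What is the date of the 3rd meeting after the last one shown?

Gaps: 3, 4, 3, 4 days — not constant, but cyclic with period 2.
The events fall on every Thursday and Sunday.
The following Sunday is Mar 8 2009.
Next Thursday: Mar 12 2009.
The following Sunday is Mar 15 2009.

Mar 15 2009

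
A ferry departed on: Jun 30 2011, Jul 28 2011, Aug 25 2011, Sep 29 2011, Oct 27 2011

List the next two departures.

Nov 24 2011, Dec 29 2011

Every date is a Thursday; gaps 28, 28, 35, 28 days.
Each is the last Thursday of its month (at least one falls on the 29th or later, ruling out '4th Thursday').
November 2011 ends with Thursday Nov 24 2011.
Last Thursday of December 2011: Dec 29 2011.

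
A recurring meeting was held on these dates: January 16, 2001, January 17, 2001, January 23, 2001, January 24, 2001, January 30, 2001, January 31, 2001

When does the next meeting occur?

February 6, 2001

Gaps: 1, 6, 1, 6, 1 days — not constant, but cyclic with period 2.
The events fall on every Tuesday and Wednesday.
The following Tuesday is February 6, 2001.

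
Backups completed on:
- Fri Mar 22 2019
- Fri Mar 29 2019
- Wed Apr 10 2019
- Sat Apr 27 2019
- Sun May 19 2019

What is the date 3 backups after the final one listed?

Fri Aug 23 2019

Intervals are 7, 12, 17, 22 days — an arithmetic progression with common difference 5.
Next gap: 27 days. Sun May 19 2019 + 27 days = Sat Jun 15 2019.
Next gap: 32 days. Sat Jun 15 2019 + 32 days = Wed Jul 17 2019.
Next gap: 37 days. Wed Jul 17 2019 + 37 days = Fri Aug 23 2019.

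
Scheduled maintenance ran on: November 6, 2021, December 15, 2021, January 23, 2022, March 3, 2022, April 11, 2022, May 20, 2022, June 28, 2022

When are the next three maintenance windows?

Gaps between consecutive events: 39, 39, 39, 39, 39, 39 days — a constant 39-day interval.
June 28, 2022 + 39 days = August 6, 2022.
August 6, 2022 + 39 days = September 14, 2022.
September 14, 2022 + 39 days = October 23, 2022.

August 6, 2022; September 14, 2022; October 23, 2022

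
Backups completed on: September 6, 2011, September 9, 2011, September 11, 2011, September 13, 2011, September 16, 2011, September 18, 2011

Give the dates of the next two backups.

Gaps: 3, 2, 2, 3, 2 days — not constant, but cyclic with period 3.
The events fall on every Tuesday, Friday and Sunday.
Next Tuesday: September 20, 2011.
Next Friday: September 23, 2011.

September 20, 2011; September 23, 2011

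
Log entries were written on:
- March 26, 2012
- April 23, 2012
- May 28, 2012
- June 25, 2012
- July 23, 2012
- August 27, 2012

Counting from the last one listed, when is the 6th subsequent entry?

February 25, 2013

Gaps: 28, 35, 28, 28, 35 days — a mix of 28 and 35. Every date is a Monday.
Each is the 4th Monday of its month.
September 2012 — 4th Monday is September 24, 2012.
October 2012 — 4th Monday is October 22, 2012.
4th Monday of November 2012: November 26, 2012.
4th Monday of December 2012: December 24, 2012.
January 2013 — 4th Monday is January 28, 2013.
February 2013 — 4th Monday is February 25, 2013.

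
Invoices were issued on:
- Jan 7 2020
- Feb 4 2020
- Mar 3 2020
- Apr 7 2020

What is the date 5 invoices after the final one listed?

Sep 1 2020

These are Tuesdays at 28- or 35-day spacing (28, 28, 35).
The pattern: 1st Tuesday of the month.
May 2020 — 1st Tuesday is May 5 2020.
1st Tuesday of June 2020: Jun 2 2020.
1st Tuesday of July 2020: Jul 7 2020.
August 2020 — 1st Tuesday is Aug 4 2020.
1st Tuesday of September 2020: Sep 1 2020.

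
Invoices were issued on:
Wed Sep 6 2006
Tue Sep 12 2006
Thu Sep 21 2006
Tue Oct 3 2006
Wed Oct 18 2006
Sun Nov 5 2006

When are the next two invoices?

Gaps: 6, 9, 12, 15, 18 days — each gap is 3 larger than the previous one.
Next gap: 21 days. Sun Nov 5 2006 + 21 days = Sun Nov 26 2006.
Next gap: 24 days. Sun Nov 26 2006 + 24 days = Wed Dec 20 2006.

Sun Nov 26 2006, Wed Dec 20 2006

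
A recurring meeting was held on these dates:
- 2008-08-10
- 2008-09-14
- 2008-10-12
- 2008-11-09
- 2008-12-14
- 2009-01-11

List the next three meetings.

2009-02-08, 2009-03-08, 2009-04-12

All dates are Sundays, 35, 28, 28, 35, 28 days apart.
Specifically, the 2nd Sunday of each month.
February 2009 — 2nd Sunday is 2009-02-08.
2nd Sunday of March 2009: 2009-03-08.
April 2009 — 2nd Sunday is 2009-04-12.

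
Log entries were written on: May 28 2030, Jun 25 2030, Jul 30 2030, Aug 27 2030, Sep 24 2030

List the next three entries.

All Tuesdays; the gaps (28, 35, 28, 28) vary with month length.
This is the last Tuesday of each month.
Last Tuesday of October 2030: Oct 29 2030.
Last Tuesday of November 2030: Nov 26 2030.
December 2030 ends with Tuesday Dec 31 2030.

Oct 29 2030, Nov 26 2030, Dec 31 2030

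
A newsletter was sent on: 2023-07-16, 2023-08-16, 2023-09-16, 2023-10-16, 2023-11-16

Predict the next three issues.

2023-12-16, 2024-01-16, 2024-02-16

Each date is the 16th; the gaps (31, 31, 30, 31) track the month lengths.
The rule is the 16th of each month.
Next: December 2023 → 2023-12-16.
January 2024: 2024-01-16.
Next: February 2024 → 2024-02-16.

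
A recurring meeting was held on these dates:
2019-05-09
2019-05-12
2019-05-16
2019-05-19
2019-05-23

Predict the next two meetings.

Gaps: 3, 4, 3, 4 days — not constant, but cyclic with period 2.
The events fall on every Thursday and Sunday.
Next Sunday: 2019-05-26.
The following Thursday is 2019-05-30.

2019-05-26, 2019-05-30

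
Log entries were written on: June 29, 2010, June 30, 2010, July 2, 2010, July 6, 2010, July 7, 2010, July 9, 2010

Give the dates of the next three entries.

Gaps: 1, 2, 4, 1, 2 days — not constant, but cyclic with period 3.
The events fall on every Tuesday, Wednesday and Friday.
The following Tuesday is July 13, 2010.
The following Wednesday is July 14, 2010.
Next Friday: July 16, 2010.

July 13, 2010; July 14, 2010; July 16, 2010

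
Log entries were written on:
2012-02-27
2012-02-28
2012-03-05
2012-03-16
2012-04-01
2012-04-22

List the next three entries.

The spacing grows by 5 each time: 1, 6, 11, 16, 21 days.
Next gap: 26 days. 2012-04-22 + 26 days = 2012-05-18.
Next gap: 31 days. 2012-05-18 + 31 days = 2012-06-18.
Next gap: 36 days. 2012-06-18 + 36 days = 2012-07-24.

2012-05-18, 2012-06-18, 2012-07-24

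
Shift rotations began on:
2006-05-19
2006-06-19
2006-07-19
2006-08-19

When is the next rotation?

Each date is the 19th; the gaps (31, 30, 31) track the month lengths.
The rule is the 19th of each month.
Next: September 2006 → 2006-09-19.

2006-09-19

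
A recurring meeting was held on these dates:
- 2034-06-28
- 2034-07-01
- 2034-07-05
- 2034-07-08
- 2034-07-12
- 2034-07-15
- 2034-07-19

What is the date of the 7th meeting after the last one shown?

2034-08-12

Every event lands on a Wednesday or Saturday (gaps cycle 3, 4, 3, 4, 3, 4).
So the schedule is: every Wednesday and Saturday.
The following Saturday is 2034-07-22.
Next Wednesday: 2034-07-26.
The following Saturday is 2034-07-29.
Next Wednesday: 2034-08-02.
Next Saturday: 2034-08-05.
The following Wednesday is 2034-08-09.
The following Saturday is 2034-08-12.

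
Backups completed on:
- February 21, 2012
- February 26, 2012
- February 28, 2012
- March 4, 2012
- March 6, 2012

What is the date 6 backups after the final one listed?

March 27, 2012

Every event lands on a Tuesday or Sunday (gaps cycle 5, 2, 5, 2).
So the schedule is: every Tuesday and Sunday.
Next Sunday: March 11, 2012.
The following Tuesday is March 13, 2012.
Next Sunday: March 18, 2012.
The following Tuesday is March 20, 2012.
Next Sunday: March 25, 2012.
Next Tuesday: March 27, 2012.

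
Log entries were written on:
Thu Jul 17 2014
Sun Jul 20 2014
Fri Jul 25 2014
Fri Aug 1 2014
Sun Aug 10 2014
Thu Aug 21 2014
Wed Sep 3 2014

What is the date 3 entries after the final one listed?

Fri Oct 24 2014

Intervals are 3, 5, 7, 9, 11, 13 days — an arithmetic progression with common difference 2.
Next gap: 15 days. Wed Sep 3 2014 + 15 days = Thu Sep 18 2014.
Next gap: 17 days. Thu Sep 18 2014 + 17 days = Sun Oct 5 2014.
Next gap: 19 days. Sun Oct 5 2014 + 19 days = Fri Oct 24 2014.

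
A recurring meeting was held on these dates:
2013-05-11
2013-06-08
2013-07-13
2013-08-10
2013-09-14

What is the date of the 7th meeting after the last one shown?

All dates are Saturdays, 28, 35, 28, 35 days apart.
Specifically, the 2nd Saturday of each month.
October 2013 — 2nd Saturday is 2013-10-12.
November 2013 — 2nd Saturday is 2013-11-09.
2nd Saturday of December 2013: 2013-12-14.
2nd Saturday of January 2014: 2014-01-11.
2nd Saturday of February 2014: 2014-02-08.
2nd Saturday of March 2014: 2014-03-08.
April 2014 — 2nd Saturday is 2014-04-12.

2014-04-12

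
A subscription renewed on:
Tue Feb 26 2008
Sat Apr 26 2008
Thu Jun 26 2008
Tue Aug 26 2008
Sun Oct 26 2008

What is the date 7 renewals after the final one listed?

The day-of-month is always 26 (60, 61, 61, 61 days between events).
So this recurs on the 26th of every 2 months.
Next: December 2008 → Fri Dec 26 2008.
February 2009: Thu Feb 26 2009.
April 2009: Sun Apr 26 2009.
Next: June 2009 → Fri Jun 26 2009.
Next: August 2009 → Wed Aug 26 2009.
Next: October 2009 → Mon Oct 26 2009.
Next: December 2009 → Sat Dec 26 2009.

Sat Dec 26 2009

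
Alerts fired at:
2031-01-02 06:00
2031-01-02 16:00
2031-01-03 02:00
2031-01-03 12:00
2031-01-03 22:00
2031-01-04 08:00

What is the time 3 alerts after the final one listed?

Gaps: 10, 10, 10, 10, 10 hours — each event is 10 hours after the previous one.
2031-01-04 08:00 + 10 h = 2031-01-04 18:00.
2031-01-04 18:00 + 10 h = 2031-01-05 04:00.
2031-01-05 04:00 + 10 h = 2031-01-05 14:00.

2031-01-05 14:00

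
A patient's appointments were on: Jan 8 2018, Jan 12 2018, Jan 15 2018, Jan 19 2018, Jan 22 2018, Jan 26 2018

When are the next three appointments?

Every event lands on a Monday or Friday (gaps cycle 4, 3, 4, 3, 4).
So the schedule is: every Monday and Friday.
Next Monday: Jan 29 2018.
The following Friday is Feb 2 2018.
Next Monday: Feb 5 2018.

Jan 29 2018, Feb 2 2018, Feb 5 2018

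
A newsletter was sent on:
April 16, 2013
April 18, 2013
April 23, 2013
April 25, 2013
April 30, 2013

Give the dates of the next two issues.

Every event lands on a Tuesday or Thursday (gaps cycle 2, 5, 2, 5).
So the schedule is: every Tuesday and Thursday.
Next Thursday: May 2, 2013.
The following Tuesday is May 7, 2013.

May 2, 2013; May 7, 2013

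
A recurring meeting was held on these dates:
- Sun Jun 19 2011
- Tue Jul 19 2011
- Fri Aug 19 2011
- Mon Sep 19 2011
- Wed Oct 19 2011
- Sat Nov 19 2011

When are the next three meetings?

Each date is the 19th; the gaps (30, 31, 31, 30, 31) track the month lengths.
The rule is the 19th of each month.
December 2011: Mon Dec 19 2011.
Next: January 2012 → Thu Jan 19 2012.
Next: February 2012 → Sun Feb 19 2012.

Mon Dec 19 2011, Thu Jan 19 2012, Sun Feb 19 2012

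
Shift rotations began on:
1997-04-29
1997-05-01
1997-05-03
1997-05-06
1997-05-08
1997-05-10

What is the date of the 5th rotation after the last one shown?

Every event lands on a Tuesday or Thursday or Saturday (gaps cycle 2, 2, 3, 2, 2).
So the schedule is: every Tuesday, Thursday and Saturday.
The following Tuesday is 1997-05-13.
Next Thursday: 1997-05-15.
Next Saturday: 1997-05-17.
Next Tuesday: 1997-05-20.
Next Thursday: 1997-05-22.

1997-05-22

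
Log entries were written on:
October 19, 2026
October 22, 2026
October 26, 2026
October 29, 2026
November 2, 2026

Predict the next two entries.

November 5, 2026; November 9, 2026

Every event lands on a Monday or Thursday (gaps cycle 3, 4, 3, 4).
So the schedule is: every Monday and Thursday.
The following Thursday is November 5, 2026.
The following Monday is November 9, 2026.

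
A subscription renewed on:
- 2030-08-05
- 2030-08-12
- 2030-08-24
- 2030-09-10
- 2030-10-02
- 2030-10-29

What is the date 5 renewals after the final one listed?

2031-05-27

Gaps: 7, 12, 17, 22, 27 days — each gap is 5 larger than the previous one.
Next gap: 32 days. 2030-10-29 + 32 days = 2030-11-30.
Next gap: 37 days. 2030-11-30 + 37 days = 2031-01-06.
Next gap: 42 days. 2031-01-06 + 42 days = 2031-02-17.
Next gap: 47 days. 2031-02-17 + 47 days = 2031-04-05.
Next gap: 52 days. 2031-04-05 + 52 days = 2031-05-27.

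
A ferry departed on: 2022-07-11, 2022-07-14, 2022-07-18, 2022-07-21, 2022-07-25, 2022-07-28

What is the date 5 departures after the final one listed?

The gap pattern 3, 4, 3, 4, 3 repeats every 2 events.
These are the Mondays and Thursdays of each week.
The following Monday is 2022-08-01.
The following Thursday is 2022-08-04.
The following Monday is 2022-08-08.
The following Thursday is 2022-08-11.
Next Monday: 2022-08-15.

2022-08-15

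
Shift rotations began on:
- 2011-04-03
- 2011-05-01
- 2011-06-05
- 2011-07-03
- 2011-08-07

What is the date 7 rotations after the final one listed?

2012-03-04

Gaps: 28, 35, 28, 35 days — a mix of 28 and 35. Every date is a Sunday.
Each is the 1st Sunday of its month.
September 2011 — 1st Sunday is 2011-09-04.
1st Sunday of October 2011: 2011-10-02.
November 2011 — 1st Sunday is 2011-11-06.
December 2011 — 1st Sunday is 2011-12-04.
January 2012 — 1st Sunday is 2012-01-01.
1st Sunday of February 2012: 2012-02-05.
March 2012 — 1st Sunday is 2012-03-04.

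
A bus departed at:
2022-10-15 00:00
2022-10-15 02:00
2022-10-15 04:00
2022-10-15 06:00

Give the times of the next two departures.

2022-10-15 08:00, 2022-10-15 10:00

The interval is a steady 2 hours (2, 2, 2).
2022-10-15 06:00 + 2 h = 2022-10-15 08:00.
2022-10-15 08:00 + 2 h = 2022-10-15 10:00.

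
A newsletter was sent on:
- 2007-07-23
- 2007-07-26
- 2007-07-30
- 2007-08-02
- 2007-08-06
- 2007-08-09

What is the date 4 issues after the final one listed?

2007-08-23

Gaps: 3, 4, 3, 4, 3 days — not constant, but cyclic with period 2.
The events fall on every Monday and Thursday.
Next Monday: 2007-08-13.
The following Thursday is 2007-08-16.
Next Monday: 2007-08-20.
Next Thursday: 2007-08-23.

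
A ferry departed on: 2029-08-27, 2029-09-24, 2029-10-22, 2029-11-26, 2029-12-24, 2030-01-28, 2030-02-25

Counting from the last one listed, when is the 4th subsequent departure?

These are Mondays at 28- or 35-day spacing (28, 28, 35, 28, 35, 28).
The pattern: 4th Monday of the month.
4th Monday of March 2030: 2030-03-25.
April 2030 — 4th Monday is 2030-04-22.
May 2030 — 4th Monday is 2030-05-27.
4th Monday of June 2030: 2030-06-24.

2030-06-24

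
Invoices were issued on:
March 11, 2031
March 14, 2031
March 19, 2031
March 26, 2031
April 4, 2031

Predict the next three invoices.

Gaps: 3, 5, 7, 9 days — each gap is 2 larger than the previous one.
Next gap: 11 days. April 4, 2031 + 11 days = April 15, 2031.
Next gap: 13 days. April 15, 2031 + 13 days = April 28, 2031.
Next gap: 15 days. April 28, 2031 + 15 days = May 13, 2031.

April 15, 2031; April 28, 2031; May 13, 2031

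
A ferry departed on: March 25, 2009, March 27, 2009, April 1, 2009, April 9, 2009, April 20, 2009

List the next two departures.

May 4, 2009; May 21, 2009

Gaps: 2, 5, 8, 11 days — each gap is 3 larger than the previous one.
Next gap: 14 days. April 20, 2009 + 14 days = May 4, 2009.
Next gap: 17 days. May 4, 2009 + 17 days = May 21, 2009.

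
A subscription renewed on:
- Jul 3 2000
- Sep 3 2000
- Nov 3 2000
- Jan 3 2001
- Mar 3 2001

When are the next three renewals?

May 3 2001, Jul 3 2001, Sep 3 2001

Gaps: 62, 61, 61, 59 days — not constant. Every event is on the 3rd of the month.
Pattern: the 3rd of every 2 months.
May 2001: May 3 2001.
Next: July 2001 → Jul 3 2001.
Next: September 2001 → Sep 3 2001.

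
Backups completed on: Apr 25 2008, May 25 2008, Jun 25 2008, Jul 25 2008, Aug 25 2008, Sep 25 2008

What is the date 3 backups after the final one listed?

Dec 25 2008

The day-of-month is always 25 (30, 31, 30, 31, 31 days between events).
So this recurs on the 25th of each month.
Next: October 2008 → Oct 25 2008.
November 2008: Nov 25 2008.
December 2008: Dec 25 2008.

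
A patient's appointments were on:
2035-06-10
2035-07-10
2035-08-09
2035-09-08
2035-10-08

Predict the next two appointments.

2035-11-07, 2035-12-07

Gaps between consecutive events: 30, 30, 30, 30 days — a constant 30-day interval.
2035-10-08 + 30 days = 2035-11-07.
2035-11-07 + 30 days = 2035-12-07.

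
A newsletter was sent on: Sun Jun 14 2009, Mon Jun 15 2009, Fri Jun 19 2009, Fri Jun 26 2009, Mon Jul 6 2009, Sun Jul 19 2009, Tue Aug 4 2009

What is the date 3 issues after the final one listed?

The spacing grows by 3 each time: 1, 4, 7, 10, 13, 16 days.
Next gap: 19 days. Tue Aug 4 2009 + 19 days = Sun Aug 23 2009.
Next gap: 22 days. Sun Aug 23 2009 + 22 days = Mon Sep 14 2009.
Next gap: 25 days. Mon Sep 14 2009 + 25 days = Fri Oct 9 2009.

Fri Oct 9 2009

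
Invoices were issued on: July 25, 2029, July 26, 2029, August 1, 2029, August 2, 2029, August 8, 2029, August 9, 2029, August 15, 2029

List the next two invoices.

Every event lands on a Wednesday or Thursday (gaps cycle 1, 6, 1, 6, 1, 6).
So the schedule is: every Wednesday and Thursday.
Next Thursday: August 16, 2029.
Next Wednesday: August 22, 2029.

August 16, 2029; August 22, 2029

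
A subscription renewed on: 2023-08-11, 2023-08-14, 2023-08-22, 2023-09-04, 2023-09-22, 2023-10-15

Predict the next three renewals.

2023-11-12, 2023-12-15, 2024-01-22

Intervals are 3, 8, 13, 18, 23 days — an arithmetic progression with common difference 5.
Next gap: 28 days. 2023-10-15 + 28 days = 2023-11-12.
Next gap: 33 days. 2023-11-12 + 33 days = 2023-12-15.
Next gap: 38 days. 2023-12-15 + 38 days = 2024-01-22.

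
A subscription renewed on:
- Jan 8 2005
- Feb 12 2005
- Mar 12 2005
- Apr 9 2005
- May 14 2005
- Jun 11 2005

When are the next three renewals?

Jul 9 2005, Aug 13 2005, Sep 10 2005

Gaps: 35, 28, 28, 35, 28 days — a mix of 28 and 35. Every date is a Saturday.
Each is the 2nd Saturday of its month.
July 2005 — 2nd Saturday is Jul 9 2005.
2nd Saturday of August 2005: Aug 13 2005.
September 2005 — 2nd Saturday is Sep 10 2005.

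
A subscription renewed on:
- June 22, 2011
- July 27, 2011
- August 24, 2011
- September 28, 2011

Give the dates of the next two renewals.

These are Wednesdays at 28- or 35-day spacing (35, 28, 35).
The pattern: 4th Wednesday of the month.
October 2011 — 4th Wednesday is October 26, 2011.
November 2011 — 4th Wednesday is November 23, 2011.

October 26, 2011; November 23, 2011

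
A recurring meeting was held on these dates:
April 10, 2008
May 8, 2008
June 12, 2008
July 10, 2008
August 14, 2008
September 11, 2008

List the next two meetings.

October 9, 2008; November 13, 2008

All dates are Thursdays, 28, 35, 28, 35, 28 days apart.
Specifically, the 2nd Thursday of each month.
October 2008 — 2nd Thursday is October 9, 2008.
November 2008 — 2nd Thursday is November 13, 2008.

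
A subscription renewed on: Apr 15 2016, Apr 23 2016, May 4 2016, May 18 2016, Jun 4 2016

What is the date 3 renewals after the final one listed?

Aug 12 2016

The spacing grows by 3 each time: 8, 11, 14, 17 days.
Next gap: 20 days. Jun 4 2016 + 20 days = Jun 24 2016.
Next gap: 23 days. Jun 24 2016 + 23 days = Jul 17 2016.
Next gap: 26 days. Jul 17 2016 + 26 days = Aug 12 2016.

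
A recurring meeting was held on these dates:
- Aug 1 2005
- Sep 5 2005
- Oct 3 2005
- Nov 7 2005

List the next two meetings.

Dec 5 2005, Jan 2 2006

All dates are Mondays, 35, 28, 35 days apart.
Specifically, the 1st Monday of each month.
1st Monday of December 2005: Dec 5 2005.
1st Monday of January 2006: Jan 2 2006.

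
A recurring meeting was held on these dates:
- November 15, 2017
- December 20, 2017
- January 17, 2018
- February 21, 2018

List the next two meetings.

All dates are Wednesdays, 35, 28, 35 days apart.
Specifically, the 3rd Wednesday of each month.
March 2018 — 3rd Wednesday is March 21, 2018.
April 2018 — 3rd Wednesday is April 18, 2018.

March 21, 2018; April 18, 2018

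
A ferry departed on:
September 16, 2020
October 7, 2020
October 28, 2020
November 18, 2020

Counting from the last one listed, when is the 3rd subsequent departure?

January 20, 2021

Gaps between consecutive events: 21, 21, 21 days — a constant 21-day interval.
November 18, 2020 + 21 days = December 9, 2020.
December 9, 2020 + 21 days = December 30, 2020.
December 30, 2020 + 21 days = January 20, 2021.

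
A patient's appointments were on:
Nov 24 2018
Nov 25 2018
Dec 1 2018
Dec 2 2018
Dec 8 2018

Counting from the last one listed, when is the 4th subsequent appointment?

Dec 22 2018

Every event lands on a Saturday or Sunday (gaps cycle 1, 6, 1, 6).
So the schedule is: every Saturday and Sunday.
Next Sunday: Dec 9 2018.
Next Saturday: Dec 15 2018.
The following Sunday is Dec 16 2018.
The following Saturday is Dec 22 2018.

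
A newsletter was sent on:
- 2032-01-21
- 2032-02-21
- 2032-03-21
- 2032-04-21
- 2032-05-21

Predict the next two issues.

The day-of-month is always 21 (31, 29, 31, 30 days between events).
So this recurs on the 21st of each month.
Next: June 2032 → 2032-06-21.
Next: July 2032 → 2032-07-21.

2032-06-21, 2032-07-21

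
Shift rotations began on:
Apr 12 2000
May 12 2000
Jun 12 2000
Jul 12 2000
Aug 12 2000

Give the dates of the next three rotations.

Sep 12 2000, Oct 12 2000, Nov 12 2000

Each date is the 12th; the gaps (30, 31, 30, 31) track the month lengths.
The rule is the 12th of each month.
September 2000: Sep 12 2000.
October 2000: Oct 12 2000.
Next: November 2000 → Nov 12 2000.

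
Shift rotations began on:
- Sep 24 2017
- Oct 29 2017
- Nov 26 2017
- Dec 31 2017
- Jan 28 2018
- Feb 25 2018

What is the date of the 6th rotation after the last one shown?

Aug 26 2018

Every date is a Sunday; gaps 35, 28, 35, 28, 28 days.
Each is the last Sunday of its month (at least one falls on the 29th or later, ruling out '4th Sunday').
March 2018 ends with Sunday Mar 25 2018.
April 2018 ends with Sunday Apr 29 2018.
May 2018 ends with Sunday May 27 2018.
June 2018 ends with Sunday Jun 24 2018.
Last Sunday of July 2018: Jul 29 2018.
Last Sunday of August 2018: Aug 26 2018.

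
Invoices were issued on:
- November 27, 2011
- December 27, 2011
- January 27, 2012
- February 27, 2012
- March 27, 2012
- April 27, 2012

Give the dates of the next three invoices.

Gaps: 30, 31, 31, 29, 31 days — not constant. Every event is on the 27th of the month.
Pattern: the 27th of each month.
May 2012: May 27, 2012.
Next: June 2012 → June 27, 2012.
Next: July 2012 → July 27, 2012.

May 27, 2012; June 27, 2012; July 27, 2012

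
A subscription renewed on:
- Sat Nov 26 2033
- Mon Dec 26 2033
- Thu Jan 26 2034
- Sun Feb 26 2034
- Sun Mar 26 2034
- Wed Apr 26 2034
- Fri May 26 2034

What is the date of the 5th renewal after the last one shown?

Thu Oct 26 2034

The day-of-month is always 26 (30, 31, 31, 28, 31, 30 days between events).
So this recurs on the 26th of each month.
Next: June 2034 → Mon Jun 26 2034.
Next: July 2034 → Wed Jul 26 2034.
August 2034: Sat Aug 26 2034.
Next: September 2034 → Tue Sep 26 2034.
Next: October 2034 → Thu Oct 26 2034.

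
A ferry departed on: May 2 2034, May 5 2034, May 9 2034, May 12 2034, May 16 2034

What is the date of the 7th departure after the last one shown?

Jun 9 2034

The gap pattern 3, 4, 3, 4 repeats every 2 events.
These are the Tuesdays and Fridays of each week.
The following Friday is May 19 2034.
Next Tuesday: May 23 2034.
Next Friday: May 26 2034.
Next Tuesday: May 30 2034.
Next Friday: Jun 2 2034.
The following Tuesday is Jun 6 2034.
The following Friday is Jun 9 2034.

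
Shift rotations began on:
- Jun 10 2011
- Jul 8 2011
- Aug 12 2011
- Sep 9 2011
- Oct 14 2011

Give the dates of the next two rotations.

Nov 11 2011, Dec 9 2011

All dates are Fridays, 28, 35, 28, 35 days apart.
Specifically, the 2nd Friday of each month.
November 2011 — 2nd Friday is Nov 11 2011.
2nd Friday of December 2011: Dec 9 2011.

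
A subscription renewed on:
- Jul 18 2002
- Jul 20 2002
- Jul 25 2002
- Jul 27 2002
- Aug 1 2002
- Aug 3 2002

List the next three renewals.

Gaps: 2, 5, 2, 5, 2 days — not constant, but cyclic with period 2.
The events fall on every Thursday and Saturday.
Next Thursday: Aug 8 2002.
The following Saturday is Aug 10 2002.
Next Thursday: Aug 15 2002.

Aug 8 2002, Aug 10 2002, Aug 15 2002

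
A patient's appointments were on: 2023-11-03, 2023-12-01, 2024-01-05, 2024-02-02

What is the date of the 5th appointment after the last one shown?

Gaps: 28, 35, 28 days — a mix of 28 and 35. Every date is a Friday.
Each is the 1st Friday of its month.
March 2024 — 1st Friday is 2024-03-01.
April 2024 — 1st Friday is 2024-04-05.
1st Friday of May 2024: 2024-05-03.
1st Friday of June 2024: 2024-06-07.
July 2024 — 1st Friday is 2024-07-05.

2024-07-05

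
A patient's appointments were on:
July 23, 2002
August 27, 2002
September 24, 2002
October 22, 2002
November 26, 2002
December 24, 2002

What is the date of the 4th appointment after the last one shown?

April 22, 2003

All dates are Tuesdays, 35, 28, 28, 35, 28 days apart.
Specifically, the 4th Tuesday of each month.
4th Tuesday of January 2003: January 28, 2003.
February 2003 — 4th Tuesday is February 25, 2003.
March 2003 — 4th Tuesday is March 25, 2003.
4th Tuesday of April 2003: April 22, 2003.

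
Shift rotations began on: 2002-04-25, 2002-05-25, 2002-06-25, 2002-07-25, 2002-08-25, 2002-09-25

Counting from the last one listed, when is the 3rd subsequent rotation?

The day-of-month is always 25 (30, 31, 30, 31, 31 days between events).
So this recurs on the 25th of each month.
October 2002: 2002-10-25.
November 2002: 2002-11-25.
December 2002: 2002-12-25.

2002-12-25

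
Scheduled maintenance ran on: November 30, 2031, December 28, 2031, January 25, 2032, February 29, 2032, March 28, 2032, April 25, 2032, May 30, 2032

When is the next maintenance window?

June 27, 2032

Every date is a Sunday; gaps 28, 28, 35, 28, 28, 35 days.
Each is the last Sunday of its month (at least one falls on the 29th or later, ruling out '4th Sunday').
Last Sunday of June 2032: June 27, 2032.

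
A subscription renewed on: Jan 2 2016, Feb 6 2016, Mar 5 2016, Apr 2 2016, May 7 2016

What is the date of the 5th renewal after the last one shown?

Oct 1 2016

Gaps: 35, 28, 28, 35 days — a mix of 28 and 35. Every date is a Saturday.
Each is the 1st Saturday of its month.
June 2016 — 1st Saturday is Jun 4 2016.
July 2016 — 1st Saturday is Jul 2 2016.
1st Saturday of August 2016: Aug 6 2016.
September 2016 — 1st Saturday is Sep 3 2016.
October 2016 — 1st Saturday is Oct 1 2016.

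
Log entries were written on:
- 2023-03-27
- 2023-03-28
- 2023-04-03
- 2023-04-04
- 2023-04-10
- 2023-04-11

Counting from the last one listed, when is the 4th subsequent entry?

The gap pattern 1, 6, 1, 6, 1 repeats every 2 events.
These are the Mondays and Tuesdays of each week.
Next Monday: 2023-04-17.
The following Tuesday is 2023-04-18.
Next Monday: 2023-04-24.
The following Tuesday is 2023-04-25.

2023-04-25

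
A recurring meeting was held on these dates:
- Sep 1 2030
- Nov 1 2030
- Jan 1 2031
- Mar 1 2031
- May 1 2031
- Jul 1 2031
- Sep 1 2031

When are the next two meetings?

Nov 1 2031, Jan 1 2032

Gaps: 61, 61, 59, 61, 61, 62 days — not constant. Every event is on the 1st of the month.
Pattern: the 1st of every 2 months.
November 2031: Nov 1 2031.
January 2032: Jan 1 2032.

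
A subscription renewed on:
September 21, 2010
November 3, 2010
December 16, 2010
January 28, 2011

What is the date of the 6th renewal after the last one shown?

October 13, 2011

Every event comes 43 days after the last (43, 43, 43).
January 28, 2011 + 43 days = March 12, 2011.
March 12, 2011 + 43 days = April 24, 2011.
April 24, 2011 + 43 days = June 6, 2011.
June 6, 2011 + 43 days = July 19, 2011.
July 19, 2011 + 43 days = August 31, 2011.
August 31, 2011 + 43 days = October 13, 2011.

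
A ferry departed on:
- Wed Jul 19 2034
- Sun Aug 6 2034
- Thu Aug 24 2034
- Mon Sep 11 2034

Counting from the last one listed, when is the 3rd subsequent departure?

Every event comes 18 days after the last (18, 18, 18).
Mon Sep 11 2034 + 18 days = Fri Sep 29 2034.
Fri Sep 29 2034 + 18 days = Tue Oct 17 2034.
Tue Oct 17 2034 + 18 days = Sat Nov 4 2034.

Sat Nov 4 2034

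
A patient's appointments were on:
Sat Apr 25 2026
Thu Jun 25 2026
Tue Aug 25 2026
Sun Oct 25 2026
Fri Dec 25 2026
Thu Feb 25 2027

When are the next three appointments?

Gaps: 61, 61, 61, 61, 62 days — not constant. Every event is on the 25th of the month.
Pattern: the 25th of every 2 months.
Next: April 2027 → Sun Apr 25 2027.
June 2027: Fri Jun 25 2027.
Next: August 2027 → Wed Aug 25 2027.

Sun Apr 25 2027, Fri Jun 25 2027, Wed Aug 25 2027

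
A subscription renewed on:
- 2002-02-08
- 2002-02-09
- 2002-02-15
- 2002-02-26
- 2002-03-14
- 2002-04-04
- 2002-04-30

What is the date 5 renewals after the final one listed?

2002-11-21

The spacing grows by 5 each time: 1, 6, 11, 16, 21, 26 days.
Next gap: 31 days. 2002-04-30 + 31 days = 2002-05-31.
Next gap: 36 days. 2002-05-31 + 36 days = 2002-07-06.
Next gap: 41 days. 2002-07-06 + 41 days = 2002-08-16.
Next gap: 46 days. 2002-08-16 + 46 days = 2002-10-01.
Next gap: 51 days. 2002-10-01 + 51 days = 2002-11-21.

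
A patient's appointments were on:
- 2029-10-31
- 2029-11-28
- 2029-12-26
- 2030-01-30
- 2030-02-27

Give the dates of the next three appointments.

All Wednesdays; the gaps (28, 28, 35, 28) vary with month length.
This is the last Wednesday of each month.
Last Wednesday of March 2030: 2030-03-27.
April 2030 ends with Wednesday 2030-04-24.
May 2030 ends with Wednesday 2030-05-29.

2030-03-27, 2030-04-24, 2030-05-29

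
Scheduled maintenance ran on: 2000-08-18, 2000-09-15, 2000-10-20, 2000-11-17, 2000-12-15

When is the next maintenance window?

2001-01-19

These are Fridays at 28- or 35-day spacing (28, 35, 28, 28).
The pattern: 3rd Friday of the month.
3rd Friday of January 2001: 2001-01-19.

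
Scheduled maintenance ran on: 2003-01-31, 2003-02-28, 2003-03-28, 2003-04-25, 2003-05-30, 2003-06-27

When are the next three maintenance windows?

2003-07-25, 2003-08-29, 2003-09-26

All Fridays; the gaps (28, 28, 28, 35, 28) vary with month length.
This is the last Friday of each month.
Last Friday of July 2003: 2003-07-25.
August 2003 ends with Friday 2003-08-29.
September 2003 ends with Friday 2003-09-26.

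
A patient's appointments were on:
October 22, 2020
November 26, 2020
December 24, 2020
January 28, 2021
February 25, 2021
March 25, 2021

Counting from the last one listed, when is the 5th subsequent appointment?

August 26, 2021

These are Thursdays at 28- or 35-day spacing (35, 28, 35, 28, 28).
The pattern: 4th Thursday of the month.
April 2021 — 4th Thursday is April 22, 2021.
4th Thursday of May 2021: May 27, 2021.
4th Thursday of June 2021: June 24, 2021.
July 2021 — 4th Thursday is July 22, 2021.
4th Thursday of August 2021: August 26, 2021.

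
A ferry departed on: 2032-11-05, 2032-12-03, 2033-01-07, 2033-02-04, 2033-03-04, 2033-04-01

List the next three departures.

2033-05-06, 2033-06-03, 2033-07-01

Gaps: 28, 35, 28, 28, 28 days — a mix of 28 and 35. Every date is a Friday.
Each is the 1st Friday of its month.
1st Friday of May 2033: 2033-05-06.
June 2033 — 1st Friday is 2033-06-03.
July 2033 — 1st Friday is 2033-07-01.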